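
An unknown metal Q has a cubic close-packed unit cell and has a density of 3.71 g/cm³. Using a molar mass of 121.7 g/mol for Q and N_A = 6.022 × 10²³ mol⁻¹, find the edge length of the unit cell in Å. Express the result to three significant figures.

6.02 Å

With Z = 4 atoms per FCC cell, a³ = Z·M/(N_A·ρ) = 4 × 121.7 / (6.022 × 10²³ × 3.710 g/cm³) = 2.179 × 10^-22 cm³.
a = (2.179 × 10^-22)^(1/3) = 6.017 × 10^-8 cm = 6.02 Å.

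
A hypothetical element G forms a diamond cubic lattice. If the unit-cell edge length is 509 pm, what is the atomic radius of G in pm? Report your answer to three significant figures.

110 pm

In a diamond cubic lattice, nearest neighbors lie along the body diagonal with √3·a = 8r.
r = √3·a/8 = 1.7321 × 509 / 8 = 110 pm.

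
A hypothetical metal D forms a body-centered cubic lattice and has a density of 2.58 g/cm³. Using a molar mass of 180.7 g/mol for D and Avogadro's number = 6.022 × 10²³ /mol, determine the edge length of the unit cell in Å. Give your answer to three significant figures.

With Z = 2 atoms per BCC cell, a³ = Z·M/(N_A·ρ) = 2 × 180.7 / (6.022 × 10²³ × 2.580 g/cm³) = 2.326 × 10^-22 cm³.
a = (2.326 × 10^-22)^(1/3) = 6.150 × 10^-8 cm = 6.15 Å.

6.15 Å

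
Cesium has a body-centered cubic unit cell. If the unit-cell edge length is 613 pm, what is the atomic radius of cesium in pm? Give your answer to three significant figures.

In a BCC lattice, atoms touch along the body diagonal, so √3·a = 4r.
r = √3·a/4 = 1.7321 × 613 / 4 = 265 pm.

265 pm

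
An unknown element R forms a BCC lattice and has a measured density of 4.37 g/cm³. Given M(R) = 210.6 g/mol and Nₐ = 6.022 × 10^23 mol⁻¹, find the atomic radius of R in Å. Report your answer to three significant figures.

2.35 Å

For a BCC cell (Z = 2), a³ = Z·M/(N_A·ρ) = 2 × 210.6 / (6.022 × 10²³ × 4.370) = 1.601 × 10^-22 cm³, so a = 5.429 × 10^-8 cm = 5.429 Å.
Atoms touch along the body diagonal, so √3·a = 4r, so r = 0.4330 × a = 2.35 Å.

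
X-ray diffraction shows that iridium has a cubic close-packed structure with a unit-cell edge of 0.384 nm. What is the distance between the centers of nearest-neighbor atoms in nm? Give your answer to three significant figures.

0.272 nm

In an FCC structure, atoms touch along the face diagonal, so √2·a = 4r; the nearest-neighbor distance equals 2r = 0.7071·a.
d = 0.7071 × 0.384 = 0.272 nm.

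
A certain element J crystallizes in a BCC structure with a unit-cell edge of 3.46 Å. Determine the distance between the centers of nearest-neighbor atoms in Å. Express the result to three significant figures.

3.00 Å

In a BCC structure, atoms touch along the body diagonal, so √3·a = 4r; the nearest-neighbor distance equals 2r = 0.8660·a.
d = 0.8660 × 3.46 = 3.00 Å.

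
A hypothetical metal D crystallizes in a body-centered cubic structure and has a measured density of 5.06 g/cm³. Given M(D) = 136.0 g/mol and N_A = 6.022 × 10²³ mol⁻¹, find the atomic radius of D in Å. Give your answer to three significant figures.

1.94 Å

For a BCC cell (Z = 2), a³ = Z·M/(N_A·ρ) = 2 × 136.0 / (6.022 × 10²³ × 5.060) = 8.926 × 10^-23 cm³, so a = 4.469 × 10^-8 cm = 4.469 Å.
Atoms touch along the body diagonal, so √3·a = 4r, so r = 0.4330 × a = 1.94 Å.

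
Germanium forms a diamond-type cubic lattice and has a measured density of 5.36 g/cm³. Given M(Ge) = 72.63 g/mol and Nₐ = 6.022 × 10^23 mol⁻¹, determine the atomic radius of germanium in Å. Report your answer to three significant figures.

For a diamond cubic cell (Z = 8), a³ = Z·M/(N_A·ρ) = 8 × 72.63 / (6.022 × 10²³ × 5.360) = 1.800 × 10^-22 cm³, so a = 5.646 × 10^-8 cm = 5.646 Å.
Nearest neighbors lie along the body diagonal with √3·a = 8r, so r = 0.2165 × a = 1.22 Å.

1.22 Å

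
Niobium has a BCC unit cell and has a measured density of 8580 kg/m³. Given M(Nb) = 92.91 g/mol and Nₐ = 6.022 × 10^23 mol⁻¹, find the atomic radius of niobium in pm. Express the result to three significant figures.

For a BCC cell (Z = 2), a³ = Z·M/(N_A·ρ) = 2 × 92.91 / (6.022 × 10²³ × 8.580) = 3.596 × 10^-23 cm³, so a = 3.301 × 10^-8 cm = 330.1 pm.
Atoms touch along the body diagonal, so √3·a = 4r, so r = 0.4330 × a = 143 pm.

143 pm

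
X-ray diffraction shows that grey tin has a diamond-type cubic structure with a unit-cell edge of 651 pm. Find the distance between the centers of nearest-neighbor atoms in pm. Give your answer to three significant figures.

In a diamond cubic structure, nearest neighbors lie along the body diagonal with √3·a = 8r; the nearest-neighbor distance equals 2r = 0.4330·a.
d = 0.4330 × 651 = 282 pm.

282 pm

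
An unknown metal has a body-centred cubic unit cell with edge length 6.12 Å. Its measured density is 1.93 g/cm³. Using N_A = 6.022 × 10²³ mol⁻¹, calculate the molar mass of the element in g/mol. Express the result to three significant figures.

A BCC cell has Z = 2 atoms; a = 6.120 × 10^-8 cm.
M = ρ·N_A·a³/Z = 1.93 × 6.022 × 10²³ × 2.292 × 10^-22 / 2 = 133 g/mol.

133 g/mol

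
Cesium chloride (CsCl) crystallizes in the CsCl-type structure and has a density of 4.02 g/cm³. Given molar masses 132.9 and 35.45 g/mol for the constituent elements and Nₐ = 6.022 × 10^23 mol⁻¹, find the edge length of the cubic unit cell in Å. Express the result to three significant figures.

M(CsCl) = 168.35 g/mol; Z = 1 formula unit per cell.
a³ = Z·M/(N_A·ρ) = 1 × 168.35 / (6.022 × 10²³ × 4.02) = 6.954 × 10^-23 cm³, so a = 4.112 × 10^-8 cm = 4.11 Å.

4.11 Å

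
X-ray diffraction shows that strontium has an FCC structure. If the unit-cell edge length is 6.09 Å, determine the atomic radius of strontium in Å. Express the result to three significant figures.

In an FCC lattice, atoms touch along the face diagonal, so √2·a = 4r.
r = √2·a/4 = 1.4142 × 6.09 / 4 = 2.15 Å.

2.15 Å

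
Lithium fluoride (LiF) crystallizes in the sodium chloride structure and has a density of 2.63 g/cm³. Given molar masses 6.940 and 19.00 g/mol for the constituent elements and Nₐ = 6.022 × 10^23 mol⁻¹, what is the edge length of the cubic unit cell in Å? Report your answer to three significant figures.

4.03 Å

M(LiF) = 25.94 g/mol; Z = 4 formula units per cell.
a³ = Z·M/(N_A·ρ) = 4 × 25.94 / (6.022 × 10²³ × 2.63) = 6.551 × 10^-23 cm³, so a = 4.031 × 10^-8 cm = 4.03 Å.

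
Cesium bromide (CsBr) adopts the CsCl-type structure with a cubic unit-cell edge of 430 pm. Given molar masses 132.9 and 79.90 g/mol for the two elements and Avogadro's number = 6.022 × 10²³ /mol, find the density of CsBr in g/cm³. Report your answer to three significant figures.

The CsCl-type structure contains Z = 1 formula unit per cell; M(CsBr) = 132.9 + 79.90 = 212.8 g/mol.
a³ = (4.300 × 10^-8 cm)³ = 7.951 × 10^-23 cm³.
ρ = 1 × 212.8 / (6.022 × 10²³ × 7.951 × 10^-23) = 4.445 g/cm³.

4.44 g/cm³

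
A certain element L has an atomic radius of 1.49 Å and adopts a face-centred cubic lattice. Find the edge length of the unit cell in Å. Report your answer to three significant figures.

4.21 Å

In an FCC lattice, atoms touch along the face diagonal, so √2·a = 4r.
a = 4r/√2 = 4 × 1.49 / 1.4142 = 4.21 Å.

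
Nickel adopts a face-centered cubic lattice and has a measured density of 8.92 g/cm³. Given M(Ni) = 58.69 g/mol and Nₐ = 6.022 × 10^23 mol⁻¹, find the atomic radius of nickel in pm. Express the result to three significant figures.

For an FCC cell (Z = 4), a³ = Z·M/(N_A·ρ) = 4 × 58.69 / (6.022 × 10²³ × 8.920) = 4.370 × 10^-23 cm³, so a = 3.522 × 10^-8 cm = 352.2 pm.
Atoms touch along the face diagonal, so √2·a = 4r, so r = 0.3536 × a = 125 pm.

125 pm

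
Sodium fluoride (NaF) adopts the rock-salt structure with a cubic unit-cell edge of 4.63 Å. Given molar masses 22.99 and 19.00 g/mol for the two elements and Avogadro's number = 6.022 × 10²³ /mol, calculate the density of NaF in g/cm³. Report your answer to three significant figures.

2.81 g/cm³

The rock-salt structure contains Z = 4 formula units per cell; M(NaF) = 22.99 + 19.00 = 41.99 g/mol.
a³ = (4.630 × 10^-8 cm)³ = 9.925 × 10^-23 cm³.
ρ = 4 × 41.99 / (6.022 × 10²³ × 9.925 × 10^-23) = 2.810 g/cm³.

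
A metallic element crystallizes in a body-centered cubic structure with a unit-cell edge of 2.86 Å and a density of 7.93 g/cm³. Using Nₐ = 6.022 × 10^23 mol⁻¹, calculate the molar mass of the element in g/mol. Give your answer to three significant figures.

A BCC cell has Z = 2 atoms; a = 2.860 × 10^-8 cm.
M = ρ·N_A·a³/Z = 7.93 × 6.022 × 10²³ × 2.339 × 10^-23 / 2 = 55.9 g/mol.

55.9 g/mol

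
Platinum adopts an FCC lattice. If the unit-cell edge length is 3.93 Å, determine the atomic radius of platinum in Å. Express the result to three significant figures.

In an FCC lattice, atoms touch along the face diagonal, so √2·a = 4r.
r = √2·a/4 = 1.4142 × 3.93 / 4 = 1.39 Å.

1.39 Å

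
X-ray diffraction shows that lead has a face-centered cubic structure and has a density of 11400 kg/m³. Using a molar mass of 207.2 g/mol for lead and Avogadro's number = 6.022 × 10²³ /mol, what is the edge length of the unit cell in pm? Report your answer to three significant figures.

With Z = 4 atoms per FCC cell, a³ = Z·M/(N_A·ρ) = 4 × 207.2 / (6.022 × 10²³ × 11.40 g/cm³) = 1.207 × 10^-22 cm³.
a = (1.207 × 10^-22)^(1/3) = 4.942 × 10^-8 cm = 494 pm.

494 pm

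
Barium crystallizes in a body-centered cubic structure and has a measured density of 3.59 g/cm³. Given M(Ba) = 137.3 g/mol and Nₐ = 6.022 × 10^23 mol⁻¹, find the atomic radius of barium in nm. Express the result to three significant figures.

For a BCC cell (Z = 2), a³ = Z·M/(N_A·ρ) = 2 × 137.3 / (6.022 × 10²³ × 3.590) = 1.270 × 10^-22 cm³, so a = 5.027 × 10^-8 cm = 0.5027 nm.
Atoms touch along the body diagonal, so √3·a = 4r, so r = 0.4330 × a = 0.218 nm.

0.218 nm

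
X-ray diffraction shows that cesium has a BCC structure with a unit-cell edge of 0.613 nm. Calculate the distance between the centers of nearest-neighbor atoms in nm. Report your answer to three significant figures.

0.531 nm

In a BCC structure, atoms touch along the body diagonal, so √3·a = 4r; the nearest-neighbor distance equals 2r = 0.8660·a.
d = 0.8660 × 0.613 = 0.531 nm.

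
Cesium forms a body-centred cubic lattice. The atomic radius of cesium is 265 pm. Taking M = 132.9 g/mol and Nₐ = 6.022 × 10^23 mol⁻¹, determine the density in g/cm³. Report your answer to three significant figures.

In a BCC lattice, atoms touch along the body diagonal, so √3·a = 4r, giving a = 612.0 pm = 6.120 × 10^-8 cm.
With Z = 2, ρ = Z·M/(N_A·a³) = 2 × 132.9 / (6.022 × 10²³ × 2.292 × 10^-22) = 1.926 g/cm³.

1.93 g/cm³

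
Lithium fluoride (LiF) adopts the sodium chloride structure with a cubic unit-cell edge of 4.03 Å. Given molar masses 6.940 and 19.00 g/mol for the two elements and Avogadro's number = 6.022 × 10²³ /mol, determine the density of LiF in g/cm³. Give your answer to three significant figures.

2.63 g/cm³

The sodium chloride structure contains Z = 4 formula units per cell; M(LiF) = 6.940 + 19.00 = 25.94 g/mol.
a³ = (4.030 × 10^-8 cm)³ = 6.545 × 10^-23 cm³.
ρ = 4 × 25.94 / (6.022 × 10²³ × 6.545 × 10^-23) = 2.633 g/cm³.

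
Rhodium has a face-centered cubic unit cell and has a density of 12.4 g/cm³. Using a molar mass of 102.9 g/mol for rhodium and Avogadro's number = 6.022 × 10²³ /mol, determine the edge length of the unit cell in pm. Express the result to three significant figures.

With Z = 4 atoms per FCC cell, a³ = Z·M/(N_A·ρ) = 4 × 102.9 / (6.022 × 10²³ × 12.40 g/cm³) = 5.512 × 10^-23 cm³.
a = (5.512 × 10^-23)^(1/3) = 3.806 × 10^-8 cm = 381 pm.

381 pm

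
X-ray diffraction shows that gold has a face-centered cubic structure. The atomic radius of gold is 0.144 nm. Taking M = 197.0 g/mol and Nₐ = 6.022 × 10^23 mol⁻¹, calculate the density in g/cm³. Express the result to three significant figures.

In an FCC lattice, atoms touch along the face diagonal, so √2·a = 4r, giving a = 0.4073 nm = 4.073 × 10^-8 cm.
With Z = 4, ρ = Z·M/(N_A·a³) = 4 × 197.0 / (6.022 × 10²³ × 6.757 × 10^-23) = 19.37 g/cm³.

19.4 g/cm³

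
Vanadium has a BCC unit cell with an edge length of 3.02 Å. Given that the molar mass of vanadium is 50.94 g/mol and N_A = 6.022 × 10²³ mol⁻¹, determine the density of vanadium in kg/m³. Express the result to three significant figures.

6140 kg/m³

A BCC unit cell contains Z = 2 atoms.
Cell volume: a³ = (3.02 Å)³ = (3.020 × 10^-8 cm)³ = 2.754 × 10^-23 cm³.
ρ = Z·M/(N_A·a³) = 2 × 50.94 / (6.022 × 10²³ × 2.754 × 10^-23) = 6.142 g/cm³ = 6140 kg/m³.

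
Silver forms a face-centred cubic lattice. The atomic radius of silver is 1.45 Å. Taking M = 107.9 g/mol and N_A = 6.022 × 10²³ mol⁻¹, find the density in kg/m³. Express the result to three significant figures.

10400 kg/m³

In an FCC lattice, atoms touch along the face diagonal, so √2·a = 4r, giving a = 4.101 Å = 4.101 × 10^-8 cm.
With Z = 4, ρ = Z·M/(N_A·a³) = 4 × 107.9 / (6.022 × 10²³ × 6.898 × 10^-23) = 10.39 g/cm³ = 10400 kg/m³.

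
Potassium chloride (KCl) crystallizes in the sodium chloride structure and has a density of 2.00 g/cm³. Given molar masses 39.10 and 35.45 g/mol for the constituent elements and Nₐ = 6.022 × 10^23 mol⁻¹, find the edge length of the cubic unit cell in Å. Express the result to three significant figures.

6.28 Å

M(KCl) = 74.55 g/mol; Z = 4 formula units per cell.
a³ = Z·M/(N_A·ρ) = 4 × 74.55 / (6.022 × 10²³ × 2.00) = 2.476 × 10^-22 cm³, so a = 6.279 × 10^-8 cm = 6.28 Å.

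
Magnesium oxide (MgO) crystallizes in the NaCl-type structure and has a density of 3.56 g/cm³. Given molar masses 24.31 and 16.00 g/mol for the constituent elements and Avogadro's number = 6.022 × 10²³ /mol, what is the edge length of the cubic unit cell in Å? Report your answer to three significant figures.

4.22 Å

M(MgO) = 40.31 g/mol; Z = 4 formula units per cell.
a³ = Z·M/(N_A·ρ) = 4 × 40.31 / (6.022 × 10²³ × 3.56) = 7.521 × 10^-23 cm³, so a = 4.221 × 10^-8 cm = 4.22 Å.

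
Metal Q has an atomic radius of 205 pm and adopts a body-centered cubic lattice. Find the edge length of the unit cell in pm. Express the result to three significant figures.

In a BCC lattice, atoms touch along the body diagonal, so √3·a = 4r.
a = 4r/√3 = 4 × 205 / 1.7321 = 473 pm.

473 pm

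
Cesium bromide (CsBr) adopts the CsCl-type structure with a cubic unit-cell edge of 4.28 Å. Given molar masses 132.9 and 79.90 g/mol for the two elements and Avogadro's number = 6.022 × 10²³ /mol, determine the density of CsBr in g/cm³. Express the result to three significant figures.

The CsCl-type structure contains Z = 1 formula unit per cell; M(CsBr) = 132.9 + 79.90 = 212.8 g/mol.
a³ = (4.280 × 10^-8 cm)³ = 7.840 × 10^-23 cm³.
ρ = 1 × 212.8 / (6.022 × 10²³ × 7.840 × 10^-23) = 4.507 g/cm³.

4.51 g/cm³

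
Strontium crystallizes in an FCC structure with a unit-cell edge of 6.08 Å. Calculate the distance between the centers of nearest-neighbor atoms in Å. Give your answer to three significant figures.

4.30 Å

In an FCC structure, atoms touch along the face diagonal, so √2·a = 4r; the nearest-neighbor distance equals 2r = 0.7071·a.
d = 0.7071 × 6.08 = 4.30 Å.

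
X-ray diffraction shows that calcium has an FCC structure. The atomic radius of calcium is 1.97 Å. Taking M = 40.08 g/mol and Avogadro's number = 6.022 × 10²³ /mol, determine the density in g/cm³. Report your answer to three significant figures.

1.54 g/cm³

In an FCC lattice, atoms touch along the face diagonal, so √2·a = 4r, giving a = 5.572 Å = 5.572 × 10^-8 cm.
With Z = 4, ρ = Z·M/(N_A·a³) = 4 × 40.08 / (6.022 × 10²³ × 1.730 × 10^-22) = 1.539 g/cm³.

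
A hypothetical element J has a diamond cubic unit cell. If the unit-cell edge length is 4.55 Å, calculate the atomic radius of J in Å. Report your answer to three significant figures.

0.985 Å

In a diamond cubic lattice, nearest neighbors lie along the body diagonal with √3·a = 8r.
r = √3·a/8 = 1.7321 × 4.55 / 8 = 0.985 Å.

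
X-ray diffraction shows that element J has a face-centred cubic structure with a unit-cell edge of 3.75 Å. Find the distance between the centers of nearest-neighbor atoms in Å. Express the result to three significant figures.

In an FCC structure, atoms touch along the face diagonal, so √2·a = 4r; the nearest-neighbor distance equals 2r = 0.7071·a.
d = 0.7071 × 3.75 = 2.65 Å.

2.65 Å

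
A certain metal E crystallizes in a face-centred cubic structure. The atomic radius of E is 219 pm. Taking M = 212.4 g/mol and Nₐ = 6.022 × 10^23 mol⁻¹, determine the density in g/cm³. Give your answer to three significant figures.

In an FCC lattice, atoms touch along the face diagonal, so √2·a = 4r, giving a = 619.4 pm = 6.194 × 10^-8 cm.
With Z = 4, ρ = Z·M/(N_A·a³) = 4 × 212.4 / (6.022 × 10²³ × 2.377 × 10^-22) = 5.936 g/cm³.

5.94 g/cm³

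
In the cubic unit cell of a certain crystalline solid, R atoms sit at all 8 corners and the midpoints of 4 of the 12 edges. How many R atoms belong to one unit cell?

2

Corner atoms are shared by 8 cells (1/8 each), edge atoms by 4 (1/4 each).
Net atoms = 8 × 1/8 + 4 × 1/4 = 1 + 1 = 2.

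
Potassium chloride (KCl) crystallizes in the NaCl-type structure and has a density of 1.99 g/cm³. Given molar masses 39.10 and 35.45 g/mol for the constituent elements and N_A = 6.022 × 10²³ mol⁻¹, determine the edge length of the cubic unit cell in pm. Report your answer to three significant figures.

629 pm

M(KCl) = 74.55 g/mol; Z = 4 formula units per cell.
a³ = Z·M/(N_A·ρ) = 4 × 74.55 / (6.022 × 10²³ × 1.99) = 2.488 × 10^-22 cm³, so a = 6.290 × 10^-8 cm = 629 pm.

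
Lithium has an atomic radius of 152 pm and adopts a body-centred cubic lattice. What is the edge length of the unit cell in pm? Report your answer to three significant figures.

In a BCC lattice, atoms touch along the body diagonal, so √3·a = 4r.
a = 4r/√3 = 4 × 152 / 1.7321 = 351 pm.

351 pm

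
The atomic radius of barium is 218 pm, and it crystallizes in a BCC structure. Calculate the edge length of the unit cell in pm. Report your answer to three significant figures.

In a BCC lattice, atoms touch along the body diagonal, so √3·a = 4r.
a = 4r/√3 = 4 × 218 / 1.7321 = 503 pm.

503 pm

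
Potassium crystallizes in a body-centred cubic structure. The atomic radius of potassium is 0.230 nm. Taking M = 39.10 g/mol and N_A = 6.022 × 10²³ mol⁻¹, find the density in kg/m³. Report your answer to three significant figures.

In a BCC lattice, atoms touch along the body diagonal, so √3·a = 4r, giving a = 0.5312 nm = 5.312 × 10^-8 cm.
With Z = 2, ρ = Z·M/(N_A·a³) = 2 × 39.10 / (6.022 × 10²³ × 1.499 × 10^-22) = 0.8665 g/cm³ = 867 kg/m³.

867 kg/m³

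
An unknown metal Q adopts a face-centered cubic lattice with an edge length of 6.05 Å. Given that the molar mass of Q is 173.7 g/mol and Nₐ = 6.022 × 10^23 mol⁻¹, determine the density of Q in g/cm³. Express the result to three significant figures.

5.21 g/cm³

An FCC unit cell contains Z = 4 atoms.
Cell volume: a³ = (6.05 Å)³ = (6.050 × 10^-8 cm)³ = 2.214 × 10^-22 cm³.
ρ = Z·M/(N_A·a³) = 4 × 173.7 / (6.022 × 10²³ × 2.214 × 10^-22) = 5.210 g/cm³.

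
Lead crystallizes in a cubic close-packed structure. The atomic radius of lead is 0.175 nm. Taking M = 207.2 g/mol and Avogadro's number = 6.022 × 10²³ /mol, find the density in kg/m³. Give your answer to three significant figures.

11300 kg/m³

In an FCC lattice, atoms touch along the face diagonal, so √2·a = 4r, giving a = 0.4950 nm = 4.950 × 10^-8 cm.
With Z = 4, ρ = Z·M/(N_A·a³) = 4 × 207.2 / (6.022 × 10²³ × 1.213 × 10^-22) = 11.35 g/cm³ = 11300 kg/m³.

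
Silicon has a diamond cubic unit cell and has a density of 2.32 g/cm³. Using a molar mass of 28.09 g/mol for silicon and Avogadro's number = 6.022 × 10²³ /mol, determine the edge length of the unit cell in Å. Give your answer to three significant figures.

5.44 Å

With Z = 8 atoms per diamond cubic cell, a³ = Z·M/(N_A·ρ) = 8 × 28.09 / (6.022 × 10²³ × 2.320 g/cm³) = 1.608 × 10^-22 cm³.
a = (1.608 × 10^-22)^(1/3) = 5.438 × 10^-8 cm = 5.44 Å.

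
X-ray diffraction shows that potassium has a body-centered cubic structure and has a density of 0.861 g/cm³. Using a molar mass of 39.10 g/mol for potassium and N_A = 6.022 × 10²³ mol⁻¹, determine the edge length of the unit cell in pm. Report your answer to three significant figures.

With Z = 2 atoms per BCC cell, a³ = Z·M/(N_A·ρ) = 2 × 39.10 / (6.022 × 10²³ × 0.8610 g/cm³) = 1.508 × 10^-22 cm³.
a = (1.508 × 10^-22)^(1/3) = 5.323 × 10^-8 cm = 532 pm.

532 pm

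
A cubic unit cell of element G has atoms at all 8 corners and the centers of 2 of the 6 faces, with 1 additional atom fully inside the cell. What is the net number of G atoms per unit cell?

Corner atoms are shared by 8 cells (1/8 each), face atoms by 2 (1/2 each), interior atoms are unshared.
Net atoms = 8 × 1/8 + 2 × 1/2 + 1 = 1 + 1 + 1 = 3.

3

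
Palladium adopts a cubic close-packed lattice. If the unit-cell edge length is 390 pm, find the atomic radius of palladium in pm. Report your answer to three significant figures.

In an FCC lattice, atoms touch along the face diagonal, so √2·a = 4r.
r = √2·a/4 = 1.4142 × 390 / 4 = 138 pm.

138 pm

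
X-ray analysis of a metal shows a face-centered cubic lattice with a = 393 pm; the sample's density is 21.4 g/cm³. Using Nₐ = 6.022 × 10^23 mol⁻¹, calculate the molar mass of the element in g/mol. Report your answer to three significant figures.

196 g/mol

An FCC cell has Z = 4 atoms; a = 3.930 × 10^-8 cm.
M = ρ·N_A·a³/Z = 21.4 × 6.022 × 10²³ × 6.070 × 10^-23 / 4 = 196 g/mol.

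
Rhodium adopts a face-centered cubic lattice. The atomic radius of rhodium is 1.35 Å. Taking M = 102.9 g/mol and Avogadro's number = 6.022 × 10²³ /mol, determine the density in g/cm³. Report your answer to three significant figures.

In an FCC lattice, atoms touch along the face diagonal, so √2·a = 4r, giving a = 3.818 Å = 3.818 × 10^-8 cm.
With Z = 4, ρ = Z·M/(N_A·a³) = 4 × 102.9 / (6.022 × 10²³ × 5.567 × 10^-23) = 12.28 g/cm³.

12.3 g/cm³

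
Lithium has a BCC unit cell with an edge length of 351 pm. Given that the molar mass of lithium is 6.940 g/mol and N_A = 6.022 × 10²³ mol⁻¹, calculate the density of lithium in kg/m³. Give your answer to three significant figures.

A BCC unit cell contains Z = 2 atoms.
Cell volume: a³ = (351 pm)³ = (3.510 × 10^-8 cm)³ = 4.324 × 10^-23 cm³.
ρ = Z·M/(N_A·a³) = 2 × 6.940 / (6.022 × 10²³ × 4.324 × 10^-23) = 0.5330 g/cm³ = 533 kg/m³.

533 kg/m³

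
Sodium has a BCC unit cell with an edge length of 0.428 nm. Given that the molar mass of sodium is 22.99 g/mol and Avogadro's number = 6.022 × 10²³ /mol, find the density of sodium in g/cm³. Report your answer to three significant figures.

0.974 g/cm³

A BCC unit cell contains Z = 2 atoms.
Cell volume: a³ = (0.428 nm)³ = (4.280 × 10^-8 cm)³ = 7.840 × 10^-23 cm³.
ρ = Z·M/(N_A·a³) = 2 × 22.99 / (6.022 × 10²³ × 7.840 × 10^-23) = 0.9739 g/cm³.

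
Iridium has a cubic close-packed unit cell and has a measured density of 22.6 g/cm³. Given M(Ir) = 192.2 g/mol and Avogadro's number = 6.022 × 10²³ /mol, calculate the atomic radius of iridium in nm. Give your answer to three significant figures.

0.136 nm

For an FCC cell (Z = 4), a³ = Z·M/(N_A·ρ) = 4 × 192.2 / (6.022 × 10²³ × 22.60) = 5.649 × 10^-23 cm³, so a = 3.837 × 10^-8 cm = 0.3837 nm.
Atoms touch along the face diagonal, so √2·a = 4r, so r = 0.3536 × a = 0.136 nm.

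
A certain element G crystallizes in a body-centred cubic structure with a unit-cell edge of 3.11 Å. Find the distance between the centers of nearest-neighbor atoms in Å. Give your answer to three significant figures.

In a BCC structure, atoms touch along the body diagonal, so √3·a = 4r; the nearest-neighbor distance equals 2r = 0.8660·a.
d = 0.8660 × 3.11 = 2.69 Å.

2.69 Å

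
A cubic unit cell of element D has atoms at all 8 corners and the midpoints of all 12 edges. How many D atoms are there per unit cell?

Corner atoms are shared by 8 cells (1/8 each), edge atoms by 4 (1/4 each).
Net atoms = 8 × 1/8 + 12 × 1/4 = 1 + 3 = 4.

4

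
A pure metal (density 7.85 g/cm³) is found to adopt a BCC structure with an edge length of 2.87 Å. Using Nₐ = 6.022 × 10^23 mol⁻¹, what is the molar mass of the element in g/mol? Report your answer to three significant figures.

55.9 g/mol

A BCC cell has Z = 2 atoms; a = 2.870 × 10^-8 cm.
M = ρ·N_A·a³/Z = 7.85 × 6.022 × 10²³ × 2.364 × 10^-23 / 2 = 55.9 g/mol.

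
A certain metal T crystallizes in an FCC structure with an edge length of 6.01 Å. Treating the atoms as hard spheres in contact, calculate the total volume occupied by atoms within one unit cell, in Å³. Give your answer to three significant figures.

In an FCC lattice atoms touch along the face diagonal, so √2·a = 4r, so r = 0.3536a = 2.125 Å.
V_atoms = Z × (4/3)πr³ = 4 × (4/3)π × (2.125)³ = 161 Å³.

161 Å³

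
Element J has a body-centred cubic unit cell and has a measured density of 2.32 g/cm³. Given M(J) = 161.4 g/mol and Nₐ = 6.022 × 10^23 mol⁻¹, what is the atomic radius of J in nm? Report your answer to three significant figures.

0.266 nm

For a BCC cell (Z = 2), a³ = Z·M/(N_A·ρ) = 2 × 161.4 / (6.022 × 10²³ × 2.320) = 2.310 × 10^-22 cm³, so a = 6.136 × 10^-8 cm = 0.6136 nm.
Atoms touch along the body diagonal, so √3·a = 4r, so r = 0.4330 × a = 0.266 nm.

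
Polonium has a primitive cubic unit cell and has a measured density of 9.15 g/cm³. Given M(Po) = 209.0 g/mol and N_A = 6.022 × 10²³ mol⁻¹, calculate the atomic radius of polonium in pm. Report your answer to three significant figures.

168 pm

For a simple cubic cell (Z = 1), a³ = Z·M/(N_A·ρ) = 1 × 209.0 / (6.022 × 10²³ × 9.150) = 3.793 × 10^-23 cm³, so a = 3.360 × 10^-8 cm = 336.0 pm.
Atoms touch along the cell edge, so a = 2r, so r = 0.5000 × a = 168 pm.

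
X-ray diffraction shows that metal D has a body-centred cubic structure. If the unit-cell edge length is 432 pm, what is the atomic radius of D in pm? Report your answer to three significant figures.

187 pm

In a BCC lattice, atoms touch along the body diagonal, so √3·a = 4r.
r = √3·a/4 = 1.7321 × 432 / 4 = 187 pm.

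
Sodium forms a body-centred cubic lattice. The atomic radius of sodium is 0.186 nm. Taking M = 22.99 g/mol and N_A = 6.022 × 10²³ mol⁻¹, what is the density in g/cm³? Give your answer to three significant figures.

0.963 g/cm³

In a BCC lattice, atoms touch along the body diagonal, so √3·a = 4r, giving a = 0.4295 nm = 4.295 × 10^-8 cm.
With Z = 2, ρ = Z·M/(N_A·a³) = 2 × 22.99 / (6.022 × 10²³ × 7.926 × 10^-23) = 0.9634 g/cm³.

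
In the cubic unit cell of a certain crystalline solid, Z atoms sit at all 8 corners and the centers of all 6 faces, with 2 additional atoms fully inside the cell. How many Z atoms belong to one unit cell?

6

Corner atoms are shared by 8 cells (1/8 each), face atoms by 2 (1/2 each), interior atoms are unshared.
Net atoms = 8 × 1/8 + 6 × 1/2 + 2 = 1 + 3 + 2 = 6.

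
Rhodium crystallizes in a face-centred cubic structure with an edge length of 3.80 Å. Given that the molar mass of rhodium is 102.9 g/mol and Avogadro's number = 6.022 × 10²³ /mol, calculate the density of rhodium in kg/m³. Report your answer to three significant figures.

An FCC unit cell contains Z = 4 atoms.
Cell volume: a³ = (3.80 Å)³ = (3.800 × 10^-8 cm)³ = 5.487 × 10^-23 cm³.
ρ = Z·M/(N_A·a³) = 4 × 102.9 / (6.022 × 10²³ × 5.487 × 10^-23) = 12.46 g/cm³ = 12500 kg/m³.

12500 kg/m³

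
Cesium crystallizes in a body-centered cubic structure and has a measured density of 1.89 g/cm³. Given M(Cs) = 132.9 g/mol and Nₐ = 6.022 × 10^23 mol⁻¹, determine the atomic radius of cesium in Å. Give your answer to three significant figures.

2.67 Å

For a BCC cell (Z = 2), a³ = Z·M/(N_A·ρ) = 2 × 132.9 / (6.022 × 10²³ × 1.890) = 2.335 × 10^-22 cm³, so a = 6.158 × 10^-8 cm = 6.158 Å.
Atoms touch along the body diagonal, so √3·a = 4r, so r = 0.4330 × a = 2.67 Å.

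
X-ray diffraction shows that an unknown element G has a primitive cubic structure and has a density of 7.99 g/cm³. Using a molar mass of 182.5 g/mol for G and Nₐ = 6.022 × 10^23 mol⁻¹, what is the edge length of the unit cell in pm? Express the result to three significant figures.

336 pm

With Z = 1 atom per simple cubic cell, a³ = Z·M/(N_A·ρ) = 1 × 182.5 / (6.022 × 10²³ × 7.990 g/cm³) = 3.793 × 10^-23 cm³.
a = (3.793 × 10^-23)^(1/3) = 3.360 × 10^-8 cm = 336 pm.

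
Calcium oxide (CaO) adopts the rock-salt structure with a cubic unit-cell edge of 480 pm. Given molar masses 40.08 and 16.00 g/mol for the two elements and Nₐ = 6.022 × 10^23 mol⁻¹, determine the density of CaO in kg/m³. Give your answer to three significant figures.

3370 kg/m³

The rock-salt structure contains Z = 4 formula units per cell; M(CaO) = 40.08 + 16.00 = 56.08 g/mol.
a³ = (4.800 × 10^-8 cm)³ = 1.106 × 10^-22 cm³.
ρ = 4 × 56.08 / (6.022 × 10²³ × 1.106 × 10^-22) = 3.368 g/cm³ = 3370 kg/m³.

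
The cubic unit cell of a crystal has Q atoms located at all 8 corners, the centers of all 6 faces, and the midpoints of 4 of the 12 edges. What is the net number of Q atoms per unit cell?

Corner atoms are shared by 8 cells (1/8 each), face atoms by 2 (1/2 each), edge atoms by 4 (1/4 each).
Net atoms = 8 × 1/8 + 6 × 1/2 + 4 × 1/4 = 1 + 3 + 1 = 5.

5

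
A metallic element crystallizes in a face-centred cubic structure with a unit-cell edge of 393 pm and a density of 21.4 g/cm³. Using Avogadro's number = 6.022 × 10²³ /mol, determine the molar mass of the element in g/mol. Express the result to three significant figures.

An FCC cell has Z = 4 atoms; a = 3.930 × 10^-8 cm.
M = ρ·N_A·a³/Z = 21.4 × 6.022 × 10²³ × 6.070 × 10^-23 / 4 = 196 g/mol.

196 g/mol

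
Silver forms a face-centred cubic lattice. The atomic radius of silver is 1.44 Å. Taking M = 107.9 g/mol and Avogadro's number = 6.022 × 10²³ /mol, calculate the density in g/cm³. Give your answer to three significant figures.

10.6 g/cm³

In an FCC lattice, atoms touch along the face diagonal, so √2·a = 4r, giving a = 4.073 Å = 4.073 × 10^-8 cm.
With Z = 4, ρ = Z·M/(N_A·a³) = 4 × 107.9 / (6.022 × 10²³ × 6.757 × 10^-23) = 10.61 g/cm³.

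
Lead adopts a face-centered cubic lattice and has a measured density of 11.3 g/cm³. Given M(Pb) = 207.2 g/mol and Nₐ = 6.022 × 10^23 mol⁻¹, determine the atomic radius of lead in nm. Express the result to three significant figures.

For an FCC cell (Z = 4), a³ = Z·M/(N_A·ρ) = 4 × 207.2 / (6.022 × 10²³ × 11.30) = 1.218 × 10^-22 cm³, so a = 4.957 × 10^-8 cm = 0.4957 nm.
Atoms touch along the face diagonal, so √2·a = 4r, so r = 0.3536 × a = 0.175 nm.

0.175 nm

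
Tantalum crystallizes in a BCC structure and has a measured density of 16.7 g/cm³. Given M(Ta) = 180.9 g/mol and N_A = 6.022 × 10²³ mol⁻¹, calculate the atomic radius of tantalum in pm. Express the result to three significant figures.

For a BCC cell (Z = 2), a³ = Z·M/(N_A·ρ) = 2 × 180.9 / (6.022 × 10²³ × 16.70) = 3.598 × 10^-23 cm³, so a = 3.301 × 10^-8 cm = 330.1 pm.
Atoms touch along the body diagonal, so √3·a = 4r, so r = 0.4330 × a = 143 pm.

143 pm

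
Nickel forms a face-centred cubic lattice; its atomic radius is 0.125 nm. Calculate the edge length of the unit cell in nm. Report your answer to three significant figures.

In an FCC lattice, atoms touch along the face diagonal, so √2·a = 4r.
a = 4r/√2 = 4 × 0.125 / 1.4142 = 0.354 nm.

0.354 nm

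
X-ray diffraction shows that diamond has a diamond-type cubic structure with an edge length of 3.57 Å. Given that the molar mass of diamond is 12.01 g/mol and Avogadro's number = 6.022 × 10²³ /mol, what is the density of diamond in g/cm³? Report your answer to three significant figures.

3.51 g/cm³

A diamond cubic unit cell contains Z = 8 atoms.
Cell volume: a³ = (3.57 Å)³ = (3.570 × 10^-8 cm)³ = 4.550 × 10^-23 cm³.
ρ = Z·M/(N_A·a³) = 8 × 12.01 / (6.022 × 10²³ × 4.550 × 10^-23) = 3.507 g/cm³.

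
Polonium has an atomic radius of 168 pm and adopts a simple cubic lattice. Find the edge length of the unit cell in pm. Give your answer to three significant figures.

In a simple cubic lattice, atoms touch along the cell edge, so a = 2r.
a = 2r = 2 × 168 = 336 pm.

336 pm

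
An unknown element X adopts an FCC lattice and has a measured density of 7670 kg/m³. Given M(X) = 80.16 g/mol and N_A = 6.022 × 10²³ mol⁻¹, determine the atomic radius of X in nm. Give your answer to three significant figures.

0.145 nm

For an FCC cell (Z = 4), a³ = Z·M/(N_A·ρ) = 4 × 80.16 / (6.022 × 10²³ × 7.670) = 6.942 × 10^-23 cm³, so a = 4.110 × 10^-8 cm = 0.4110 nm.
Atoms touch along the face diagonal, so √2·a = 4r, so r = 0.3536 × a = 0.145 nm.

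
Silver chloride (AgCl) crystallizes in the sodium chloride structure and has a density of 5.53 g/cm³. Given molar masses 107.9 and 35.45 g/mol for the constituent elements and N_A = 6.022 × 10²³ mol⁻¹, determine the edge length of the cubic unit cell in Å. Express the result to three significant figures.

5.56 Å

M(AgCl) = 143.35 g/mol; Z = 4 formula units per cell.
a³ = Z·M/(N_A·ρ) = 4 × 143.35 / (6.022 × 10²³ × 5.53) = 1.722 × 10^-22 cm³, so a = 5.563 × 10^-8 cm = 5.56 Å.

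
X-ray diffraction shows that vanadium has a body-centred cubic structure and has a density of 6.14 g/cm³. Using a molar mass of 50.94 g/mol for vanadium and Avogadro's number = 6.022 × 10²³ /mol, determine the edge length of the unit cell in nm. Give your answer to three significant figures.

With Z = 2 atoms per BCC cell, a³ = Z·M/(N_A·ρ) = 2 × 50.94 / (6.022 × 10²³ × 6.140 g/cm³) = 2.755 × 10^-23 cm³.
a = (2.755 × 10^-23)^(1/3) = 3.020 × 10^-8 cm = 0.302 nm.

0.302 nm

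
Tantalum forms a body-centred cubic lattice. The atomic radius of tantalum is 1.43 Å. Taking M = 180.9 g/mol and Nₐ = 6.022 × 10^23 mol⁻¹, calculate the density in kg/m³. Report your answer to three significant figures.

16700 kg/m³

In a BCC lattice, atoms touch along the body diagonal, so √3·a = 4r, giving a = 3.302 Å = 3.302 × 10^-8 cm.
With Z = 2, ρ = Z·M/(N_A·a³) = 2 × 180.9 / (6.022 × 10²³ × 3.602 × 10^-23) = 16.68 g/cm³ = 16700 kg/m³.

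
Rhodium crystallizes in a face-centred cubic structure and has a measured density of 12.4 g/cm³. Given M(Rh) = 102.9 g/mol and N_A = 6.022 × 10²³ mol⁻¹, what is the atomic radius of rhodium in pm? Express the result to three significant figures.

135 pm

For an FCC cell (Z = 4), a³ = Z·M/(N_A·ρ) = 4 × 102.9 / (6.022 × 10²³ × 12.40) = 5.512 × 10^-23 cm³, so a = 3.806 × 10^-8 cm = 380.6 pm.
Atoms touch along the face diagonal, so √2·a = 4r, so r = 0.3536 × a = 135 pm.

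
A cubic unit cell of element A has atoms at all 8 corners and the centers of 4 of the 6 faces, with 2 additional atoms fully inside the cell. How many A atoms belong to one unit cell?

Corner atoms are shared by 8 cells (1/8 each), face atoms by 2 (1/2 each), interior atoms are unshared.
Net atoms = 8 × 1/8 + 4 × 1/2 + 2 = 1 + 2 + 2 = 5.

5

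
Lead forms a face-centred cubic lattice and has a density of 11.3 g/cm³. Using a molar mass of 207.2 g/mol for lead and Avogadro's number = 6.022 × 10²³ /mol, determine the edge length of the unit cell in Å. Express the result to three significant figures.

4.96 Å

With Z = 4 atoms per FCC cell, a³ = Z·M/(N_A·ρ) = 4 × 207.2 / (6.022 × 10²³ × 11.30 g/cm³) = 1.218 × 10^-22 cm³.
a = (1.218 × 10^-22)^(1/3) = 4.957 × 10^-8 cm = 4.96 Å.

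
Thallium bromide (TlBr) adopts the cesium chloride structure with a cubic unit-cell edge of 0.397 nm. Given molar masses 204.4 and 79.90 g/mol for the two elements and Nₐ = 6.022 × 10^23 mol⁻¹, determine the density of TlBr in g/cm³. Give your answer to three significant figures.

The cesium chloride structure contains Z = 1 formula unit per cell; M(TlBr) = 204.4 + 79.90 = 284.3 g/mol.
a³ = (3.970 × 10^-8 cm)³ = 6.257 × 10^-23 cm³.
ρ = 1 × 284.3 / (6.022 × 10²³ × 6.257 × 10^-23) = 7.545 g/cm³.

7.55 g/cm³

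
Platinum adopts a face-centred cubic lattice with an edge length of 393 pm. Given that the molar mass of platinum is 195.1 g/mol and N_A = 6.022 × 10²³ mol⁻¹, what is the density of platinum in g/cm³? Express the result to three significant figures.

An FCC unit cell contains Z = 4 atoms.
Cell volume: a³ = (393 pm)³ = (3.930 × 10^-8 cm)³ = 6.070 × 10^-23 cm³.
ρ = Z·M/(N_A·a³) = 4 × 195.1 / (6.022 × 10²³ × 6.070 × 10^-23) = 21.35 g/cm³.

21.4 g/cm³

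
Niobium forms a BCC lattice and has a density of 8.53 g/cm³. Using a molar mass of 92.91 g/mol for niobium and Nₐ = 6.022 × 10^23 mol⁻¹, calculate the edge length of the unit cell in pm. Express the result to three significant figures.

With Z = 2 atoms per BCC cell, a³ = Z·M/(N_A·ρ) = 2 × 92.91 / (6.022 × 10²³ × 8.530 g/cm³) = 3.617 × 10^-23 cm³.
a = (3.617 × 10^-23)^(1/3) = 3.307 × 10^-8 cm = 331 pm.

331 pm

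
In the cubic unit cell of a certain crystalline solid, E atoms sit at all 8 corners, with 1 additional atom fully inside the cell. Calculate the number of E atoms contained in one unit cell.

2

Corner atoms are shared by 8 cells (1/8 each), interior atoms are unshared.
Net atoms = 8 × 1/8 + 1 = 1 + 1 = 2.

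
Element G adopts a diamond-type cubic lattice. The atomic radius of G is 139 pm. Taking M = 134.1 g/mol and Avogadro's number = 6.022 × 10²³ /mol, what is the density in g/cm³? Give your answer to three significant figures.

6.73 g/cm³

In a diamond cubic lattice, nearest neighbors lie along the body diagonal with √3·a = 8r, giving a = 642.0 pm = 6.420 × 10^-8 cm.
With Z = 8, ρ = Z·M/(N_A·a³) = 8 × 134.1 / (6.022 × 10²³ × 2.646 × 10^-22) = 6.732 g/cm³.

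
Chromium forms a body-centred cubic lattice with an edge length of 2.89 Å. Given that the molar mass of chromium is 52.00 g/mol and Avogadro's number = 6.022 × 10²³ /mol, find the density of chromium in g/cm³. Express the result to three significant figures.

A BCC unit cell contains Z = 2 atoms.
Cell volume: a³ = (2.89 Å)³ = (2.890 × 10^-8 cm)³ = 2.414 × 10^-23 cm³.
ρ = Z·M/(N_A·a³) = 2 × 52.00 / (6.022 × 10²³ × 2.414 × 10^-23) = 7.155 g/cm³.

7.15 g/cm³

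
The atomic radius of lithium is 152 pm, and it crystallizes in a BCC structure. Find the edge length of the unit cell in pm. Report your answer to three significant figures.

In a BCC lattice, atoms touch along the body diagonal, so √3·a = 4r.
a = 4r/√3 = 4 × 152 / 1.7321 = 351 pm.

351 pm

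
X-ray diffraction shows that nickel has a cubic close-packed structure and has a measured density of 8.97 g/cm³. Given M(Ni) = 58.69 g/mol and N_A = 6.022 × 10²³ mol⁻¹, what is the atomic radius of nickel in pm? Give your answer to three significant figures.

For an FCC cell (Z = 4), a³ = Z·M/(N_A·ρ) = 4 × 58.69 / (6.022 × 10²³ × 8.970) = 4.346 × 10^-23 cm³, so a = 3.516 × 10^-8 cm = 351.6 pm.
Atoms touch along the face diagonal, so √2·a = 4r, so r = 0.3536 × a = 124 pm.

124 pm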